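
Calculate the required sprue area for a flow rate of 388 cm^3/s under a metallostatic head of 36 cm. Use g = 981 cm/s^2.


Formula: v = sqrt(2*g*h), A = Q/v
Velocity: v = sqrt(2 * 981 * 36) = sqrt(70632) = 265.7668 cm/s
Sprue area: A = Q / v = 388 / 265.7668 = 1.4599 cm^2

Answer: 1.4599 cm^2


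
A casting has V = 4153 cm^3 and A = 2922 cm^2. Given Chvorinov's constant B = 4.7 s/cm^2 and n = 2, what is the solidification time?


Formula: t_s = B * (V/A)^n  (Chvorinov's rule, n=2)
Modulus M = V/A = 4153/2922 = 1.421287 cm
M^2 = 1.421287^2 = 2.020057 cm^2
t_s = 4.7 * 2.020057 = 9.4943 s

9.4943 s


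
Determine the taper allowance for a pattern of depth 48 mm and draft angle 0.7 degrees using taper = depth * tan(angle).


Formula: taper = depth * tan(draft_angle)
tan(0.7 deg) = 0.0122179
taper = 48 mm * 0.0122179 = 0.5865 mm

Answer: 0.5865 mm


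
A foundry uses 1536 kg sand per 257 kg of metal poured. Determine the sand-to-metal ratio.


Formula: Sand-to-Metal Ratio = W_sand / W_metal
Ratio = 1536 kg / 257 kg = 5.9767

Answer: 5.9767


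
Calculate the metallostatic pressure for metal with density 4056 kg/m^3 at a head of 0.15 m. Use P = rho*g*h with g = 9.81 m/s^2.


Formula: P = rho * g * h
rho * g = 4056 * 9.81 = 39789.36 N/m^3
P = 39789.36 * 0.15 = 5968.4040 Pa


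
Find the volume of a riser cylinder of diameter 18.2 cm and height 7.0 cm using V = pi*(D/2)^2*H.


Formula: V = pi * (D/2)^2 * H  (cylinder volume)
Radius = D/2 = 18.2/2 = 9.1 cm
V = pi * 9.1^2 * 7.0 = 1821.0870 cm^3

Answer: 1821.0870 cm^3


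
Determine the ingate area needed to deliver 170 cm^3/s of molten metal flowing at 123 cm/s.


Formula: A_ingate = Q / v  (continuity equation)
A = 170 cm^3/s / 123 cm/s = 1.3821 cm^2

Answer: 1.3821 cm^2


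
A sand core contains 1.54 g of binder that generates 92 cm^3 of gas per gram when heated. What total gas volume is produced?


Formula: V_gas = W_binder * gas_evolution_rate
V = 1.54 g * 92 cm^3/g = 141.6800 cm^3

141.6800 cm^3


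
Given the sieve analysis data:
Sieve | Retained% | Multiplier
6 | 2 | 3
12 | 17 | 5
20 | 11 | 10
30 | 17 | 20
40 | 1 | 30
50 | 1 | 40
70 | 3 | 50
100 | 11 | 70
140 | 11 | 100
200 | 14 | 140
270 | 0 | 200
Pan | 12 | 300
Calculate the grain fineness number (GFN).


Formula: GFN = sum(pct * multiplier) / sum(pct)
sum(pct * multiplier) = 8191
sum(pct) = 100
GFN = 8191 / 100 = 81.91


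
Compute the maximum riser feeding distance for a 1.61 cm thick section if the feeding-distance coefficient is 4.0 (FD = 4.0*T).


Formula: FD = 4.0 * T  (riser feeding-distance rule)
FD = 4.0 * 1.61 cm = 6.4400 cm

Final answer: 6.4400 cm


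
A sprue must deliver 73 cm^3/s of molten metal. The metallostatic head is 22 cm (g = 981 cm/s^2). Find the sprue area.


Formula: v = sqrt(2*g*h), A = Q/v
Velocity: v = sqrt(2 * 981 * 22) = sqrt(43164) = 207.7595 cm/s
Sprue area: A = Q / v = 73 / 207.7595 = 0.3514 cm^2


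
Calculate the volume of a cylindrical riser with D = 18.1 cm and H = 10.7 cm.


Formula: V = pi * (D/2)^2 * H  (cylinder volume)
Radius = D/2 = 18.1/2 = 9.05 cm
V = pi * 9.05^2 * 10.7 = 2753.1559 cm^3

2753.1559 cm^3


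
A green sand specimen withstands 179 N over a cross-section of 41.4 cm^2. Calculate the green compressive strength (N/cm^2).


Formula: Compressive Strength = Force / Area
Strength = 179 N / 41.4 cm^2 = 4.3237 N/cm^2


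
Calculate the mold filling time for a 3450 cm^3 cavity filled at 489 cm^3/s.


Formula: t_fill = V_mold / Q_flow
t = 3450 cm^3 / 489 cm^3/s = 7.0552 s


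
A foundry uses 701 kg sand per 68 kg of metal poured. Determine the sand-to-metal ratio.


Formula: Sand-to-Metal Ratio = W_sand / W_metal
Ratio = 701 kg / 68 kg = 10.3088

Final answer: 10.3088


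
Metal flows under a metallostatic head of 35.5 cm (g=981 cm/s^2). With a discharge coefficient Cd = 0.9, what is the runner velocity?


Formula: v = Cd * sqrt(2 * g * h)  (Torricelli with discharge coefficient)
2*g*h = 2 * 981 * 35.5 = 69651.0 cm^2/s^2
sqrt(69651.0) = 263.91476 cm/s
v = 0.9 * 263.91476 = 237.5233 cm/s

Final answer: 237.5233 cm/s


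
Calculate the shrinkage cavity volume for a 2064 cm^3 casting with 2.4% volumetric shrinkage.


Formula: V_shrink = V_casting * shrinkage_pct / 100
V_shrink = 2064 cm^3 * 2.4 / 100 = 49.5360 cm^3


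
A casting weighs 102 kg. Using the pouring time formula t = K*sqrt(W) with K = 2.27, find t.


Formula: t = K * sqrt(W)
sqrt(W) = sqrt(102) = 10.09950
t = 2.27 * 10.09950 = 22.9259 s

Answer: 22.9259 s


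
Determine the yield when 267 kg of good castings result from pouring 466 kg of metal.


Formula: Casting Yield = (W_good / W_total) * 100
Yield = (267 kg / 466 kg) * 100 = 57.2961%

Final answer: 57.2961%


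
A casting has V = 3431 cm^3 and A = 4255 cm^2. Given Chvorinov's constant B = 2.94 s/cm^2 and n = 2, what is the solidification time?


Formula: t_s = B * (V/A)^n  (Chvorinov's rule, n=2)
Modulus M = V/A = 3431/4255 = 0.806345 cm
M^2 = 0.806345^2 = 0.650192 cm^2
t_s = 2.94 * 0.650192 = 1.9116 s

1.9116 s


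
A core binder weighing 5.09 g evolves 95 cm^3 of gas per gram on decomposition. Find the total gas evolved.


Formula: V_gas = W_binder * gas_evolution_rate
V = 5.09 g * 95 cm^3/g = 483.5500 cm^3

Answer: 483.5500 cm^3


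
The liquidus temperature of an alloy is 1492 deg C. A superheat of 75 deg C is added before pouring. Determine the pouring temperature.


Formula: T_pour = T_melt + Superheat
T_pour = 1492 + 75 = 1567 deg C

1567 deg C


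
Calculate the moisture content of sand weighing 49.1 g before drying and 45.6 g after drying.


Formula: MC = (W_wet - W_dry) / W_wet * 100
Water mass = 49.1 - 45.6 = 3.5 g
MC = 3.5 / 49.1 * 100 = 7.1283%


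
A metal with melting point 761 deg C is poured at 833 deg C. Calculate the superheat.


Formula: Superheat = T_pour - T_melt
Superheat = 833 - 761 = 72 deg C

Answer: 72 deg C


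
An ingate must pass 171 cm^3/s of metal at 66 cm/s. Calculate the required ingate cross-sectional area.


Formula: A_ingate = Q / v  (continuity equation)
A = 171 cm^3/s / 66 cm/s = 2.5909 cm^2

Final answer: 2.5909 cm^2


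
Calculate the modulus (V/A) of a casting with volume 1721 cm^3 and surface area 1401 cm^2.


Formula: Casting Modulus M = V / A
M = 1721 cm^3 / 1401 cm^2 = 1.2284 cm

1.2284 cm


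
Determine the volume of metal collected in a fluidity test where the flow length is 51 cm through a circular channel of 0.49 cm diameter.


Formula: V = pi * (d/2)^2 * L  (cylinder volume)
Radius = 0.49/2 = 0.245 cm
V = pi * 0.245^2 * 51 = 9.6173 cm^3


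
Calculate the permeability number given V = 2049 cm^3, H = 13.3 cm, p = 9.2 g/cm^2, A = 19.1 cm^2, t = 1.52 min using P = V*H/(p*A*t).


Formula: Permeability Number P = (V * H) / (p * A * t)
Numerator: V * H = 2049 * 13.3 = 27251.7
Denominator: p * A * t = 9.2 * 19.1 * 1.52 = 267.0944
P = 27251.7 / 267.0944 = 102.0302


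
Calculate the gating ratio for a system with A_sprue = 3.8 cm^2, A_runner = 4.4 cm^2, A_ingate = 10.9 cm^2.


Sprue:Runner:Ingate = 1 : 4.4/3.8 : 10.9/3.8 = 1:1.16:2.87

Final answer: 1:1.16:2.87


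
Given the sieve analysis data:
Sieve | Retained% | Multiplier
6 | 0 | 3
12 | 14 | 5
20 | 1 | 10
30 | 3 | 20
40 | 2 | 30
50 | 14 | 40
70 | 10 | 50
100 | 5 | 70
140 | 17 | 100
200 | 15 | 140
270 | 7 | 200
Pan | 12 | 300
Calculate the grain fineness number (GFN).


Formula: GFN = sum(pct * multiplier) / sum(pct)
sum(pct * multiplier) = 10410
sum(pct) = 100
GFN = 10410 / 100 = 104.10

104.10


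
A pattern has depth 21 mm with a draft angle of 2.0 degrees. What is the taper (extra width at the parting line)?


Formula: taper = depth * tan(draft_angle)
tan(2.0 deg) = 0.0349208
taper = 21 mm * 0.0349208 = 0.7333 mm


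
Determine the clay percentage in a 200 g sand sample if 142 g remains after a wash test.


Formula: Clay% = (W_total - W_washed) / W_total * 100
Clay mass = 200 - 142 = 58 g
Clay% = 58 / 200 * 100 = 29.0000%

29.0000%


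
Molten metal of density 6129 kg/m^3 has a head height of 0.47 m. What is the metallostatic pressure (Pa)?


Formula: P = rho * g * h
rho * g = 6129 * 9.81 = 60125.49 N/m^3
P = 60125.49 * 0.47 = 28258.9803 Pa

28258.9803 Pa


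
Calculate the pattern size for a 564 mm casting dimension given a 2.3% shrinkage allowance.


Formula: L_pattern = L_casting * (1 + shrinkage_rate/100)
Shrinkage factor = 1 + 2.3/100 = 1.023
L_pattern = 564 mm * 1.023 = 576.9720 mm

Answer: 576.9720 mm


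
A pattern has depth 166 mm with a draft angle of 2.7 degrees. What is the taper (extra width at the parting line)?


Formula: taper = depth * tan(draft_angle)
tan(2.7 deg) = 0.0471588
taper = 166 mm * 0.0471588 = 7.8284 mm


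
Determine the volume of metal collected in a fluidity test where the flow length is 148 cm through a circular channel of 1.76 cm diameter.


Formula: V = pi * (d/2)^2 * L  (cylinder volume)
Radius = 1.76/2 = 0.88 cm
V = pi * 0.88^2 * 148 = 360.0617 cm^3


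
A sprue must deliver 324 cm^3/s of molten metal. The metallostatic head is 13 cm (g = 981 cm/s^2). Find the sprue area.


Formula: v = sqrt(2*g*h), A = Q/v
Velocity: v = sqrt(2 * 981 * 13) = sqrt(25506) = 159.7060 cm/s
Sprue area: A = Q / v = 324 / 159.7060 = 2.0287 cm^2

Final answer: 2.0287 cm^2


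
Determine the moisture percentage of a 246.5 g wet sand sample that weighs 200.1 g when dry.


Formula: MC = (W_wet - W_dry) / W_wet * 100
Water mass = 246.5 - 200.1 = 46.4 g
MC = 46.4 / 246.5 * 100 = 18.8235%

Final answer: 18.8235%


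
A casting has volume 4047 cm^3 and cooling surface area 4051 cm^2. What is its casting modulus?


Formula: Casting Modulus M = V / A
M = 4047 cm^3 / 4051 cm^2 = 0.9990 cm

Final answer: 0.9990 cm


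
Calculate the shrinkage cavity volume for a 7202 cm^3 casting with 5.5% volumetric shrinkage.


Formula: V_shrink = V_casting * shrinkage_pct / 100
V_shrink = 7202 cm^3 * 5.5 / 100 = 396.1100 cm^3


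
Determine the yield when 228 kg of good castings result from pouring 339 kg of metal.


Formula: Casting Yield = (W_good / W_total) * 100
Yield = (228 kg / 339 kg) * 100 = 67.2566%


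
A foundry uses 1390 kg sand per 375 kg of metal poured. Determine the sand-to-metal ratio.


Formula: Sand-to-Metal Ratio = W_sand / W_metal
Ratio = 1390 kg / 375 kg = 3.7067


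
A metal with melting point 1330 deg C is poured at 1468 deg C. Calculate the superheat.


Formula: Superheat = T_pour - T_melt
Superheat = 1468 - 1330 = 138 deg C


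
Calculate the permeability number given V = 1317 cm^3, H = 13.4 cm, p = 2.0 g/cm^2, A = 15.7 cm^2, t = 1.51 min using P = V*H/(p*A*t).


Formula: Permeability Number P = (V * H) / (p * A * t)
Numerator: V * H = 1317 * 13.4 = 17647.8
Denominator: p * A * t = 2.0 * 15.7 * 1.51 = 47.414
P = 17647.8 / 47.414 = 372.2065

372.2065


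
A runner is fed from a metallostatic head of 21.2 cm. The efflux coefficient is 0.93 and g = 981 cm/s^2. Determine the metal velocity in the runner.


Formula: v = Cd * sqrt(2 * g * h)  (Torricelli with discharge coefficient)
2*g*h = 2 * 981 * 21.2 = 41594.4 cm^2/s^2
sqrt(41594.4) = 203.94705 cm/s
v = 0.93 * 203.94705 = 189.6708 cm/s

Final answer: 189.6708 cm/s


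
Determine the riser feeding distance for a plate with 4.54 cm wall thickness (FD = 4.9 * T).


Formula: FD = 4.9 * T  (riser feeding-distance rule)
FD = 4.9 * 4.54 cm = 22.2460 cm


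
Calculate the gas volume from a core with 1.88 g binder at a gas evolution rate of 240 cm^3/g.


Formula: V_gas = W_binder * gas_evolution_rate
V = 1.88 g * 240 cm^3/g = 451.2000 cm^3

Final answer: 451.2000 cm^3


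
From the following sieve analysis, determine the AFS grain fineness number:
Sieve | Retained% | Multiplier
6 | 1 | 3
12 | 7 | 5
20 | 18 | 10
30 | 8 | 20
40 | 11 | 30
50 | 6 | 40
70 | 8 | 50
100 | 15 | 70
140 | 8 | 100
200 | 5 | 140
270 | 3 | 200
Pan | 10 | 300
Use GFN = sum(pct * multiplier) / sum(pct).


Formula: GFN = sum(pct * multiplier) / sum(pct)
sum(pct * multiplier) = 7498
sum(pct) = 100
GFN = 7498 / 100 = 74.98

Answer: 74.98


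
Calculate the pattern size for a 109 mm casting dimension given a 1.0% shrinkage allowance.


Formula: L_pattern = L_casting * (1 + shrinkage_rate/100)
Shrinkage factor = 1 + 1.0/100 = 1.01
L_pattern = 109 mm * 1.01 = 110.0900 mm

110.0900 mm


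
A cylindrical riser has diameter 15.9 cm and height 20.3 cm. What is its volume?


Formula: V = pi * (D/2)^2 * H  (cylinder volume)
Radius = D/2 = 15.9/2 = 7.95 cm
V = pi * 7.95^2 * 20.3 = 4030.6971 cm^3

Answer: 4030.6971 cm^3


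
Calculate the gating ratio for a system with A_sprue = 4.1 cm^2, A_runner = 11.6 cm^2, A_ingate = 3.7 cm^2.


Sprue:Runner:Ingate = 1 : 11.6/4.1 : 3.7/4.1 = 1:2.83:0.90


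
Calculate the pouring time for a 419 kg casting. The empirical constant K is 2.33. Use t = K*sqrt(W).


Formula: t = K * sqrt(W)
sqrt(W) = sqrt(419) = 20.46949
t = 2.33 * 20.46949 = 47.6939 s

Answer: 47.6939 s


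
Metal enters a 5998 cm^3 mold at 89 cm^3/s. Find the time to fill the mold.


Formula: t_fill = V_mold / Q_flow
t = 5998 cm^3 / 89 cm^3/s = 67.3933 s

67.3933 s


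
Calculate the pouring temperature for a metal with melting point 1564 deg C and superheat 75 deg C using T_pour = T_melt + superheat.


Formula: T_pour = T_melt + Superheat
T_pour = 1564 + 75 = 1639 deg C


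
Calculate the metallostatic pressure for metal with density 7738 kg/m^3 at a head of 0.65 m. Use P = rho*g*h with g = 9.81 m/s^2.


Formula: P = rho * g * h
rho * g = 7738 * 9.81 = 75909.78 N/m^3
P = 75909.78 * 0.65 = 49341.3570 Pa

Final answer: 49341.3570 Pa


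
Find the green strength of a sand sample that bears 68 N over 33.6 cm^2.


Formula: Compressive Strength = Force / Area
Strength = 68 N / 33.6 cm^2 = 2.0238 N/cm^2

Final answer: 2.0238 N/cm^2


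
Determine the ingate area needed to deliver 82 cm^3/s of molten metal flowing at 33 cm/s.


Formula: A_ingate = Q / v  (continuity equation)
A = 82 cm^3/s / 33 cm/s = 2.4848 cm^2

2.4848 cm^2


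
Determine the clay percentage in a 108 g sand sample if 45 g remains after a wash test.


Formula: Clay% = (W_total - W_washed) / W_total * 100
Clay mass = 108 - 45 = 63 g
Clay% = 63 / 108 * 100 = 58.3333%

58.3333%


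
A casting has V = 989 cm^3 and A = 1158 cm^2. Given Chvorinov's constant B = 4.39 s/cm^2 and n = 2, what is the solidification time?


Formula: t_s = B * (V/A)^n  (Chvorinov's rule, n=2)
Modulus M = V/A = 989/1158 = 0.854059 cm
M^2 = 0.854059^2 = 0.729417 cm^2
t_s = 4.39 * 0.729417 = 3.2021 s


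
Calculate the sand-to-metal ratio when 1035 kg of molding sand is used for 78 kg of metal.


Formula: Sand-to-Metal Ratio = W_sand / W_metal
Ratio = 1035 kg / 78 kg = 13.2692

13.2692


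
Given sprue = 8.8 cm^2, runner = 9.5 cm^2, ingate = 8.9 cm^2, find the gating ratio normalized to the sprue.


Sprue:Runner:Ingate = 1 : 9.5/8.8 : 8.9/8.8 = 1:1.08:1.01

Answer: 1:1.08:1.01


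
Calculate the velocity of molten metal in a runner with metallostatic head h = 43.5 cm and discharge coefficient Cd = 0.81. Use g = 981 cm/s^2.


Formula: v = Cd * sqrt(2 * g * h)  (Torricelli with discharge coefficient)
2*g*h = 2 * 981 * 43.5 = 85347.0 cm^2/s^2
sqrt(85347.0) = 292.14209 cm/s
v = 0.81 * 292.14209 = 236.6351 cm/s

Final answer: 236.6351 cm/s


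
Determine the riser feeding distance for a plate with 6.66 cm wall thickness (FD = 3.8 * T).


Formula: FD = 3.8 * T  (riser feeding-distance rule)
FD = 3.8 * 6.66 cm = 25.3080 cm


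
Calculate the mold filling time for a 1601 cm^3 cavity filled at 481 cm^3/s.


Formula: t_fill = V_mold / Q_flow
t = 1601 cm^3 / 481 cm^3/s = 3.3285 s

Final answer: 3.3285 s


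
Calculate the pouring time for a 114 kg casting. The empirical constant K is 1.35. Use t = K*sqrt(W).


Formula: t = K * sqrt(W)
sqrt(W) = sqrt(114) = 10.67708
t = 1.35 * 10.67708 = 14.4141 s


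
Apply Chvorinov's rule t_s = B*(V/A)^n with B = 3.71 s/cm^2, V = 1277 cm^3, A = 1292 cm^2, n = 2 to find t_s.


Formula: t_s = B * (V/A)^n  (Chvorinov's rule, n=2)
Modulus M = V/A = 1277/1292 = 0.988390 cm
M^2 = 0.988390^2 = 0.976915 cm^2
t_s = 3.71 * 0.976915 = 3.6244 s


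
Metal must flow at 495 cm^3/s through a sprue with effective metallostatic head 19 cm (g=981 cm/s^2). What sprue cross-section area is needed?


Formula: v = sqrt(2*g*h), A = Q/v
Velocity: v = sqrt(2 * 981 * 19) = sqrt(37278) = 193.0751 cm/s
Sprue area: A = Q / v = 495 / 193.0751 = 2.5638 cm^2

Answer: 2.5638 cm^2


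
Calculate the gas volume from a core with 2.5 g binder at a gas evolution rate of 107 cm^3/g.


Formula: V_gas = W_binder * gas_evolution_rate
V = 2.5 g * 107 cm^3/g = 267.5000 cm^3


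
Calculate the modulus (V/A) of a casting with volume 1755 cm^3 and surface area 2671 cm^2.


Formula: Casting Modulus M = V / A
M = 1755 cm^3 / 2671 cm^2 = 0.6571 cm


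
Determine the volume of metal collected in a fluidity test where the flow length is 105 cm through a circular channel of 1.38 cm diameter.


Formula: V = pi * (d/2)^2 * L  (cylinder volume)
Radius = 1.38/2 = 0.69 cm
V = pi * 0.69^2 * 105 = 157.0498 cm^3

Final answer: 157.0498 cm^3


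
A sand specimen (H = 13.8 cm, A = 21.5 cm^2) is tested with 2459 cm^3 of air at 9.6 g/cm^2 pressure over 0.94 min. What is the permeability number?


Formula: Permeability Number P = (V * H) / (p * A * t)
Numerator: V * H = 2459 * 13.8 = 33934.2
Denominator: p * A * t = 9.6 * 21.5 * 0.94 = 194.016
P = 33934.2 / 194.016 = 174.9041


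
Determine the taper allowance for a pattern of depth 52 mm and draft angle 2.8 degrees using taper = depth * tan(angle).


Formula: taper = depth * tan(draft_angle)
tan(2.8 deg) = 0.0489082
taper = 52 mm * 0.0489082 = 2.5432 mm

Final answer: 2.5432 mm


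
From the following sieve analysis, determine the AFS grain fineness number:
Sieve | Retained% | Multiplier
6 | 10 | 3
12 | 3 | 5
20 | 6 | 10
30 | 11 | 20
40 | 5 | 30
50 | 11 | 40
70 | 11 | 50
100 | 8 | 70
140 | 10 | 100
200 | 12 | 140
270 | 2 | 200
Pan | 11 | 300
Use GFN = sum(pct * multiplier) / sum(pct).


Formula: GFN = sum(pct * multiplier) / sum(pct)
sum(pct * multiplier) = 8405
sum(pct) = 100
GFN = 8405 / 100 = 84.05

84.05


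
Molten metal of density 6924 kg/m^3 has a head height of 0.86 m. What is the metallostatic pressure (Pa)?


Formula: P = rho * g * h
rho * g = 6924 * 9.81 = 67924.44 N/m^3
P = 67924.44 * 0.86 = 58415.0184 Pa

58415.0184 Pa


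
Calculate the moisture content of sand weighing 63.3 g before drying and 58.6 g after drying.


Formula: MC = (W_wet - W_dry) / W_wet * 100
Water mass = 63.3 - 58.6 = 4.7 g
MC = 4.7 / 63.3 * 100 = 7.4250%

Answer: 7.4250%


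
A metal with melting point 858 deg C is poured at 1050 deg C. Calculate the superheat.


Formula: Superheat = T_pour - T_melt
Superheat = 1050 - 858 = 192 deg C

Final answer: 192 deg C


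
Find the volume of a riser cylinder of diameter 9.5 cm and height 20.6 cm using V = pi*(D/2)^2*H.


Formula: V = pi * (D/2)^2 * H  (cylinder volume)
Radius = D/2 = 9.5/2 = 4.75 cm
V = pi * 4.75^2 * 20.6 = 1460.1730 cm^3

1460.1730 cm^3


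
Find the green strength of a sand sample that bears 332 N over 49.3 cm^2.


Formula: Compressive Strength = Force / Area
Strength = 332 N / 49.3 cm^2 = 6.7343 N/cm^2

Final answer: 6.7343 N/cm^2


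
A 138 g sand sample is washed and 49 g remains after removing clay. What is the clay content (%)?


Formula: Clay% = (W_total - W_washed) / W_total * 100
Clay mass = 138 - 49 = 89 g
Clay% = 89 / 138 * 100 = 64.4928%

64.4928%


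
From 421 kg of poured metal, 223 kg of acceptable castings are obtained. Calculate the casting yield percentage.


Formula: Casting Yield = (W_good / W_total) * 100
Yield = (223 kg / 421 kg) * 100 = 52.9691%


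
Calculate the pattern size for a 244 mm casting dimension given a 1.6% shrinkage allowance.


Formula: L_pattern = L_casting * (1 + shrinkage_rate/100)
Shrinkage factor = 1 + 1.6/100 = 1.016
L_pattern = 244 mm * 1.016 = 247.9040 mm

Final answer: 247.9040 mm


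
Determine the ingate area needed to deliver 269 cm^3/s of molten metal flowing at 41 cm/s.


Formula: A_ingate = Q / v  (continuity equation)
A = 269 cm^3/s / 41 cm/s = 6.5610 cm^2

6.5610 cm^2


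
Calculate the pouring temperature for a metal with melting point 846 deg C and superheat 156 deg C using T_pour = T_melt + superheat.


Formula: T_pour = T_melt + Superheat
T_pour = 846 + 156 = 1002 deg C

Answer: 1002 deg C


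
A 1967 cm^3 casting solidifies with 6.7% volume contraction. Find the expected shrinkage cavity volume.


Formula: V_shrink = V_casting * shrinkage_pct / 100
V_shrink = 1967 cm^3 * 6.7 / 100 = 131.7890 cm^3


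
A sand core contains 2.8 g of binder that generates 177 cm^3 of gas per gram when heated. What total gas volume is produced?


Formula: V_gas = W_binder * gas_evolution_rate
V = 2.8 g * 177 cm^3/g = 495.6000 cm^3

495.6000 cm^3


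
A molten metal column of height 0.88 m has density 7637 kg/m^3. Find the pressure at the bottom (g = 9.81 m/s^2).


Formula: P = rho * g * h
rho * g = 7637 * 9.81 = 74918.97 N/m^3
P = 74918.97 * 0.88 = 65928.6936 Pa


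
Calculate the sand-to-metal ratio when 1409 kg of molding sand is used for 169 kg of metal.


Formula: Sand-to-Metal Ratio = W_sand / W_metal
Ratio = 1409 kg / 169 kg = 8.3373

Answer: 8.3373


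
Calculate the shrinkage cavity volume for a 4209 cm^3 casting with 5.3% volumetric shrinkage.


Formula: V_shrink = V_casting * shrinkage_pct / 100
V_shrink = 4209 cm^3 * 5.3 / 100 = 223.0770 cm^3


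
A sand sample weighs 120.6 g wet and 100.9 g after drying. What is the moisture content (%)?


Formula: MC = (W_wet - W_dry) / W_wet * 100
Water mass = 120.6 - 100.9 = 19.7 g
MC = 19.7 / 120.6 * 100 = 16.3350%


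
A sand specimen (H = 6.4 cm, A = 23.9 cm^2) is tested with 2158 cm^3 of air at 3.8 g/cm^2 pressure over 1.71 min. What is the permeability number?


Formula: Permeability Number P = (V * H) / (p * A * t)
Numerator: V * H = 2158 * 6.4 = 13811.2
Denominator: p * A * t = 3.8 * 23.9 * 1.71 = 155.3022
P = 13811.2 / 155.3022 = 88.9311

Answer: 88.9311


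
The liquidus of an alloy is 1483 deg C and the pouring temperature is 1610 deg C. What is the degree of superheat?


Formula: Superheat = T_pour - T_melt
Superheat = 1610 - 1483 = 127 deg C

Final answer: 127 deg C


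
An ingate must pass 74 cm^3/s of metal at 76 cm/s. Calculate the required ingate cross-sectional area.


Formula: A_ingate = Q / v  (continuity equation)
A = 74 cm^3/s / 76 cm/s = 0.9737 cm^2

Final answer: 0.9737 cm^2


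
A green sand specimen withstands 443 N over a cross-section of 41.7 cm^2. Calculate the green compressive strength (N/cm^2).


Formula: Compressive Strength = Force / Area
Strength = 443 N / 41.7 cm^2 = 10.6235 N/cm^2

10.6235 N/cm^2


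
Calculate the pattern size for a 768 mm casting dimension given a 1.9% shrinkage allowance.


Formula: L_pattern = L_casting * (1 + shrinkage_rate/100)
Shrinkage factor = 1 + 1.9/100 = 1.019
L_pattern = 768 mm * 1.019 = 782.5920 mm

Final answer: 782.5920 mm


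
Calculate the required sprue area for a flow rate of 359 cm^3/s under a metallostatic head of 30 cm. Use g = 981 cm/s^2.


Formula: v = sqrt(2*g*h), A = Q/v
Velocity: v = sqrt(2 * 981 * 30) = sqrt(58860) = 242.6108 cm/s
Sprue area: A = Q / v = 359 / 242.6108 = 1.4797 cm^2

1.4797 cm^2


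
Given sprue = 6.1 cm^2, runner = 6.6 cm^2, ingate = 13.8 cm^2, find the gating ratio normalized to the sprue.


Sprue:Runner:Ingate = 1 : 6.6/6.1 : 13.8/6.1 = 1:1.08:2.26

Answer: 1:1.08:2.26


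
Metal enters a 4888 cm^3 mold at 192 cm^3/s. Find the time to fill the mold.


Formula: t_fill = V_mold / Q_flow
t = 4888 cm^3 / 192 cm^3/s = 25.4583 s

Answer: 25.4583 s


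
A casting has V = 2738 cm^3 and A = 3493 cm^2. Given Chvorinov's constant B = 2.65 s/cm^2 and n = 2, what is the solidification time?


Formula: t_s = B * (V/A)^n  (Chvorinov's rule, n=2)
Modulus M = V/A = 2738/3493 = 0.783853 cm
M^2 = 0.783853^2 = 0.614426 cm^2
t_s = 2.65 * 0.614426 = 1.6282 s

1.6282 s


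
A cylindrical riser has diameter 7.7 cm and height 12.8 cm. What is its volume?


Formula: V = pi * (D/2)^2 * H  (cylinder volume)
Radius = D/2 = 7.7/2 = 3.85 cm
V = pi * 3.85^2 * 12.8 = 596.0481 cm^3


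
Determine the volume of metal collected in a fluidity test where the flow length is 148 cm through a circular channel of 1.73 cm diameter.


Formula: V = pi * (d/2)^2 * L  (cylinder volume)
Radius = 1.73/2 = 0.865 cm
V = pi * 0.865^2 * 148 = 347.8915 cm^3

Answer: 347.8915 cm^3


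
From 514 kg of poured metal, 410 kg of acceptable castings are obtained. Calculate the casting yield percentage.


Formula: Casting Yield = (W_good / W_total) * 100
Yield = (410 kg / 514 kg) * 100 = 79.7665%


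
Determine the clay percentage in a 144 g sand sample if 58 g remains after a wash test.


Formula: Clay% = (W_total - W_washed) / W_total * 100
Clay mass = 144 - 58 = 86 g
Clay% = 86 / 144 * 100 = 59.7222%

59.7222%


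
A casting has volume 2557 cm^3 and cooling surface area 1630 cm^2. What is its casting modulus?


Formula: Casting Modulus M = V / A
M = 2557 cm^3 / 1630 cm^2 = 1.5687 cm

Final answer: 1.5687 cm


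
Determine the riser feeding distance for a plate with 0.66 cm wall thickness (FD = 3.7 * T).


Formula: FD = 3.7 * T  (riser feeding-distance rule)
FD = 3.7 * 0.66 cm = 2.4420 cm


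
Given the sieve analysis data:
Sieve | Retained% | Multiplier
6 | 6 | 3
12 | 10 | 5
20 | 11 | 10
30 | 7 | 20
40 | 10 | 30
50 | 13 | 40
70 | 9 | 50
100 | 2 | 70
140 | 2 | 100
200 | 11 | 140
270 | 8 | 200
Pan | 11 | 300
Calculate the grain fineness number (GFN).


Formula: GFN = sum(pct * multiplier) / sum(pct)
sum(pct * multiplier) = 8368
sum(pct) = 100
GFN = 8368 / 100 = 83.68

Answer: 83.68


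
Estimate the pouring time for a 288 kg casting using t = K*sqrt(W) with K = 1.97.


Formula: t = K * sqrt(W)
sqrt(W) = sqrt(288) = 16.97056
t = 1.97 * 16.97056 = 33.4320 s

33.4320 s


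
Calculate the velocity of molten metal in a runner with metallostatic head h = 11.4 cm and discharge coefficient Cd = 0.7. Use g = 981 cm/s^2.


Formula: v = Cd * sqrt(2 * g * h)  (Torricelli with discharge coefficient)
2*g*h = 2 * 981 * 11.4 = 22366.8 cm^2/s^2
sqrt(22366.8) = 149.55534 cm/s
v = 0.7 * 149.55534 = 104.6887 cm/s

Final answer: 104.6887 cm/s


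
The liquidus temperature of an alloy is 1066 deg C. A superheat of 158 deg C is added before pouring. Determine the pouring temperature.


Formula: T_pour = T_melt + Superheat
T_pour = 1066 + 158 = 1224 deg C

Answer: 1224 deg C


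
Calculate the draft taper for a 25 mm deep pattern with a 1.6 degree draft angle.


Formula: taper = depth * tan(draft_angle)
tan(1.6 deg) = 0.0279325
taper = 25 mm * 0.0279325 = 0.6983 mm

Answer: 0.6983 mm


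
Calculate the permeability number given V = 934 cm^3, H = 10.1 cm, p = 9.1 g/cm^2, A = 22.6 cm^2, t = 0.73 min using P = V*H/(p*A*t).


Formula: Permeability Number P = (V * H) / (p * A * t)
Numerator: V * H = 934 * 10.1 = 9433.4
Denominator: p * A * t = 9.1 * 22.6 * 0.73 = 150.1318
P = 9433.4 / 150.1318 = 62.8341

Final answer: 62.8341


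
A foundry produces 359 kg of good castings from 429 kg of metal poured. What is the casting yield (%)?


Formula: Casting Yield = (W_good / W_total) * 100
Yield = (359 kg / 429 kg) * 100 = 83.6830%

Answer: 83.6830%


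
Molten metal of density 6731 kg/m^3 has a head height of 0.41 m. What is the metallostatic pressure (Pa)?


Formula: P = rho * g * h
rho * g = 6731 * 9.81 = 66031.11 N/m^3
P = 66031.11 * 0.41 = 27072.7551 Pa

Final answer: 27072.7551 Pa


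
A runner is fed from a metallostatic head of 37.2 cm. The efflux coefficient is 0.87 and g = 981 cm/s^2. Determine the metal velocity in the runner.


Formula: v = Cd * sqrt(2 * g * h)  (Torricelli with discharge coefficient)
2*g*h = 2 * 981 * 37.2 = 72986.4 cm^2/s^2
sqrt(72986.4) = 270.15995 cm/s
v = 0.87 * 270.15995 = 235.0392 cm/s

Final answer: 235.0392 cm/s


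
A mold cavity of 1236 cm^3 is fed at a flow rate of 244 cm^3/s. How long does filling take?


Formula: t_fill = V_mold / Q_flow
t = 1236 cm^3 / 244 cm^3/s = 5.0656 s

5.0656 s


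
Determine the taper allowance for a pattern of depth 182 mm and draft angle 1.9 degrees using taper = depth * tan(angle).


Formula: taper = depth * tan(draft_angle)
tan(1.9 deg) = 0.0331734
taper = 182 mm * 0.0331734 = 6.0376 mm

6.0376 mm


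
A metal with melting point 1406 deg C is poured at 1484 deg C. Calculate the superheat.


Formula: Superheat = T_pour - T_melt
Superheat = 1484 - 1406 = 78 deg C

Final answer: 78 deg C


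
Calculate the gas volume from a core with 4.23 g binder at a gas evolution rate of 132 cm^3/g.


Formula: V_gas = W_binder * gas_evolution_rate
V = 4.23 g * 132 cm^3/g = 558.3600 cm^3


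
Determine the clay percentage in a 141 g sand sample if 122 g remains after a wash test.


Formula: Clay% = (W_total - W_washed) / W_total * 100
Clay mass = 141 - 122 = 19 g
Clay% = 19 / 141 * 100 = 13.4752%


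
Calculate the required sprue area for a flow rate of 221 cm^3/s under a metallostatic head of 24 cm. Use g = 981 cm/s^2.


Formula: v = sqrt(2*g*h), A = Q/v
Velocity: v = sqrt(2 * 981 * 24) = sqrt(47088) = 216.9977 cm/s
Sprue area: A = Q / v = 221 / 216.9977 = 1.0184 cm^2


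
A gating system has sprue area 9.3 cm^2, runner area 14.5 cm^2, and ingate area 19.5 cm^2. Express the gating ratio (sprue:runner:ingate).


Sprue:Runner:Ingate = 1 : 14.5/9.3 : 19.5/9.3 = 1:1.56:2.10

Answer: 1:1.56:2.10


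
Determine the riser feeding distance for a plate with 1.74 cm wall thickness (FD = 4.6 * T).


Formula: FD = 4.6 * T  (riser feeding-distance rule)
FD = 4.6 * 1.74 cm = 8.0040 cm

Final answer: 8.0040 cm


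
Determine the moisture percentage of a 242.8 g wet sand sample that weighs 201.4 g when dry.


Formula: MC = (W_wet - W_dry) / W_wet * 100
Water mass = 242.8 - 201.4 = 41.4 g
MC = 41.4 / 242.8 * 100 = 17.0511%

17.0511%


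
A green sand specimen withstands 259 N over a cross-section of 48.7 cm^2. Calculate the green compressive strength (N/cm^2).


Formula: Compressive Strength = Force / Area
Strength = 259 N / 48.7 cm^2 = 5.3183 N/cm^2

Final answer: 5.3183 N/cm^2


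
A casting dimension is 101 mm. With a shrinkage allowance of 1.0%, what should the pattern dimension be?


Formula: L_pattern = L_casting * (1 + shrinkage_rate/100)
Shrinkage factor = 1 + 1.0/100 = 1.01
L_pattern = 101 mm * 1.01 = 102.0100 mm

Answer: 102.0100 mm


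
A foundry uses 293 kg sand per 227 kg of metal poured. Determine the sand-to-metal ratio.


Formula: Sand-to-Metal Ratio = W_sand / W_metal
Ratio = 293 kg / 227 kg = 1.2907

Answer: 1.2907


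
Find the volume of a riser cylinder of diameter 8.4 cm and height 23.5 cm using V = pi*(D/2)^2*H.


Formula: V = pi * (D/2)^2 * H  (cylinder volume)
Radius = D/2 = 8.4/2 = 4.2 cm
V = pi * 4.2^2 * 23.5 = 1302.3158 cm^3

Answer: 1302.3158 cm^3


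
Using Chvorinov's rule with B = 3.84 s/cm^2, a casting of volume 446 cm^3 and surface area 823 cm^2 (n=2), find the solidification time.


Formula: t_s = B * (V/A)^n  (Chvorinov's rule, n=2)
Modulus M = V/A = 446/823 = 0.541920 cm
M^2 = 0.541920^2 = 0.293677 cm^2
t_s = 3.84 * 0.293677 = 1.1277 s


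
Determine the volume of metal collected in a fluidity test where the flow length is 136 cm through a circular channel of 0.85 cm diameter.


Formula: V = pi * (d/2)^2 * L  (cylinder volume)
Radius = 0.85/2 = 0.425 cm
V = pi * 0.425^2 * 136 = 77.1732 cm^3

77.1732 cm^3


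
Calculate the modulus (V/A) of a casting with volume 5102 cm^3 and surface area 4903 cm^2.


Formula: Casting Modulus M = V / A
M = 5102 cm^3 / 4903 cm^2 = 1.0406 cm

Final answer: 1.0406 cm


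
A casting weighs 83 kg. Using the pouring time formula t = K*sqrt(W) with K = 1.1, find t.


Formula: t = K * sqrt(W)
sqrt(W) = sqrt(83) = 9.11043
t = 1.1 * 9.11043 = 10.0215 s

10.0215 s


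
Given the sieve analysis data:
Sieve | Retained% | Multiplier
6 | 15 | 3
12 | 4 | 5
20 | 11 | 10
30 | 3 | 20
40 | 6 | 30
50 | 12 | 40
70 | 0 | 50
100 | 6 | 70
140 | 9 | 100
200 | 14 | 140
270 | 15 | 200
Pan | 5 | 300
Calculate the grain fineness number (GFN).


Formula: GFN = sum(pct * multiplier) / sum(pct)
sum(pct * multiplier) = 8675
sum(pct) = 100
GFN = 8675 / 100 = 86.75

86.75


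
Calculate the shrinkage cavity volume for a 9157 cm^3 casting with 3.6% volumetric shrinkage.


Formula: V_shrink = V_casting * shrinkage_pct / 100
V_shrink = 9157 cm^3 * 3.6 / 100 = 329.6520 cm^3


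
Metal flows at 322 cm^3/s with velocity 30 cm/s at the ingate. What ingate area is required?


Formula: A_ingate = Q / v  (continuity equation)
A = 322 cm^3/s / 30 cm/s = 10.7333 cm^2


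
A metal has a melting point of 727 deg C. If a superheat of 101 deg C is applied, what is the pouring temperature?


Formula: T_pour = T_melt + Superheat
T_pour = 727 + 101 = 828 deg C

Answer: 828 deg C


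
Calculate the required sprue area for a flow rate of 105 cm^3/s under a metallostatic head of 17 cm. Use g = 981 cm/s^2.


Formula: v = sqrt(2*g*h), A = Q/v
Velocity: v = sqrt(2 * 981 * 17) = sqrt(33354) = 182.6308 cm/s
Sprue area: A = Q / v = 105 / 182.6308 = 0.5749 cm^2

Final answer: 0.5749 cm^2


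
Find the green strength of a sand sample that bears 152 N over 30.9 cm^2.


Formula: Compressive Strength = Force / Area
Strength = 152 N / 30.9 cm^2 = 4.9191 N/cm^2

Answer: 4.9191 N/cm^2


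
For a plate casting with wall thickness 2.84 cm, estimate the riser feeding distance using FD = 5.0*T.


Formula: FD = 5.0 * T  (riser feeding-distance rule)
FD = 5.0 * 2.84 cm = 14.2000 cm

Answer: 14.2000 cm


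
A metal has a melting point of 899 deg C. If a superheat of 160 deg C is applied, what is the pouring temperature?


Formula: T_pour = T_melt + Superheat
T_pour = 899 + 160 = 1059 deg C

Final answer: 1059 deg C


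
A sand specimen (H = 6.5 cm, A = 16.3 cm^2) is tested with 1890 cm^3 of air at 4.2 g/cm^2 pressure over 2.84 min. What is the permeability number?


Formula: Permeability Number P = (V * H) / (p * A * t)
Numerator: V * H = 1890 * 6.5 = 12285.0
Denominator: p * A * t = 4.2 * 16.3 * 2.84 = 194.4264
P = 12285.0 / 194.4264 = 63.1859


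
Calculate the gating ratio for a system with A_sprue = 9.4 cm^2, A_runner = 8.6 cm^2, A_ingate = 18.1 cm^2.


Sprue:Runner:Ingate = 1 : 8.6/9.4 : 18.1/9.4 = 1:0.91:1.93

1:0.91:1.93


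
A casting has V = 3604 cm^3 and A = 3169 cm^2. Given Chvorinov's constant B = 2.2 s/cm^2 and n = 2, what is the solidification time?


Formula: t_s = B * (V/A)^n  (Chvorinov's rule, n=2)
Modulus M = V/A = 3604/3169 = 1.137267 cm
M^2 = 1.137267^2 = 1.293376 cm^2
t_s = 2.2 * 1.293376 = 2.8454 s

Final answer: 2.8454 s


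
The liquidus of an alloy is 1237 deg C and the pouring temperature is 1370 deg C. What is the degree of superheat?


Formula: Superheat = T_pour - T_melt
Superheat = 1370 - 1237 = 133 deg C

Answer: 133 deg C


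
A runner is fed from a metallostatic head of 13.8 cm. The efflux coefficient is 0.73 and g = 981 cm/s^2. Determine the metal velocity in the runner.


Formula: v = Cd * sqrt(2 * g * h)  (Torricelli with discharge coefficient)
2*g*h = 2 * 981 * 13.8 = 27075.6 cm^2/s^2
sqrt(27075.6) = 164.54665 cm/s
v = 0.73 * 164.54665 = 120.1191 cm/s


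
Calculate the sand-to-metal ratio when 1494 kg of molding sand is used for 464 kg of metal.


Formula: Sand-to-Metal Ratio = W_sand / W_metal
Ratio = 1494 kg / 464 kg = 3.2198

Final answer: 3.2198


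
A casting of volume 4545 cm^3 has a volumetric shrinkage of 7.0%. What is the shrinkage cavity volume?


Formula: V_shrink = V_casting * shrinkage_pct / 100
V_shrink = 4545 cm^3 * 7.0 / 100 = 318.1500 cm^3

318.1500 cm^3


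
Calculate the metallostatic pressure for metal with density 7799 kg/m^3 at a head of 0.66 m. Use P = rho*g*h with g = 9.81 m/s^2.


Formula: P = rho * g * h
rho * g = 7799 * 9.81 = 76508.19 N/m^3
P = 76508.19 * 0.66 = 50495.4054 Pa


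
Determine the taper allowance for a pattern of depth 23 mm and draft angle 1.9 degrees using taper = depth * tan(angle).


Formula: taper = depth * tan(draft_angle)
tan(1.9 deg) = 0.0331734
taper = 23 mm * 0.0331734 = 0.7630 mm

0.7630 mm


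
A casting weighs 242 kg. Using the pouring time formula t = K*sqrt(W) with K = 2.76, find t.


Formula: t = K * sqrt(W)
sqrt(W) = sqrt(242) = 15.55635
t = 2.76 * 15.55635 = 42.9355 s


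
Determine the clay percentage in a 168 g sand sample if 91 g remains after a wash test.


Formula: Clay% = (W_total - W_washed) / W_total * 100
Clay mass = 168 - 91 = 77 g
Clay% = 77 / 168 * 100 = 45.8333%


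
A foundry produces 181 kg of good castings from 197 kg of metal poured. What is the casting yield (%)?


Formula: Casting Yield = (W_good / W_total) * 100
Yield = (181 kg / 197 kg) * 100 = 91.8782%

91.8782%


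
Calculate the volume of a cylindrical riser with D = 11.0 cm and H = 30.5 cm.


Formula: V = pi * (D/2)^2 * H  (cylinder volume)
Radius = D/2 = 11.0/2 = 5.5 cm
V = pi * 5.5^2 * 30.5 = 2898.5119 cm^3

Final answer: 2898.5119 cm^3


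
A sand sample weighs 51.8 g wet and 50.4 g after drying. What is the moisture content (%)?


Formula: MC = (W_wet - W_dry) / W_wet * 100
Water mass = 51.8 - 50.4 = 1.4 g
MC = 1.4 / 51.8 * 100 = 2.7027%

Final answer: 2.7027%


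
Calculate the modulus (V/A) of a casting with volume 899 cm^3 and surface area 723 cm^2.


Formula: Casting Modulus M = V / A
M = 899 cm^3 / 723 cm^2 = 1.2434 cm

1.2434 cm


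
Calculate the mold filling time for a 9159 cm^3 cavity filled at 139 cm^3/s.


Formula: t_fill = V_mold / Q_flow
t = 9159 cm^3 / 139 cm^3/s = 65.8921 s

Final answer: 65.8921 s


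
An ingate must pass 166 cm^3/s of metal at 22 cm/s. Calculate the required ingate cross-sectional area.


Formula: A_ingate = Q / v  (continuity equation)
A = 166 cm^3/s / 22 cm/s = 7.5455 cm^2


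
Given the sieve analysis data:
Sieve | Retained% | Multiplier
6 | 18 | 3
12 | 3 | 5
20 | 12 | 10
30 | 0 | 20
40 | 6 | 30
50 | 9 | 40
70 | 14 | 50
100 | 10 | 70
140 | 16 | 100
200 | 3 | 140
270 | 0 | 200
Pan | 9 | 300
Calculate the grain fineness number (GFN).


Formula: GFN = sum(pct * multiplier) / sum(pct)
sum(pct * multiplier) = 6849
sum(pct) = 100
GFN = 6849 / 100 = 68.49

68.49


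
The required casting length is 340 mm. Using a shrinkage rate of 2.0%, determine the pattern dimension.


Formula: L_pattern = L_casting * (1 + shrinkage_rate/100)
Shrinkage factor = 1 + 2.0/100 = 1.02
L_pattern = 340 mm * 1.02 = 346.8000 mm

Final answer: 346.8000 mm


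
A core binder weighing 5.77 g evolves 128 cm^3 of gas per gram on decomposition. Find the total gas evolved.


Formula: V_gas = W_binder * gas_evolution_rate
V = 5.77 g * 128 cm^3/g = 738.5600 cm^3


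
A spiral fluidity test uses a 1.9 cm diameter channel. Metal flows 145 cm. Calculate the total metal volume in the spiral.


Formula: V = pi * (d/2)^2 * L  (cylinder volume)
Radius = 1.9/2 = 0.95 cm
V = pi * 0.95^2 * 145 = 411.1167 cm^3

Final answer: 411.1167 cm^3


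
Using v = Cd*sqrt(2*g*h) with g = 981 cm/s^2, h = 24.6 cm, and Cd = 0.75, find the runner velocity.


Formula: v = Cd * sqrt(2 * g * h)  (Torricelli with discharge coefficient)
2*g*h = 2 * 981 * 24.6 = 48265.2 cm^2/s^2
sqrt(48265.2) = 219.69342 cm/s
v = 0.75 * 219.69342 = 164.7701 cm/s


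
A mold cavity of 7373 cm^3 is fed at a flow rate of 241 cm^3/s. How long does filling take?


Formula: t_fill = V_mold / Q_flow
t = 7373 cm^3 / 241 cm^3/s = 30.5934 s

Final answer: 30.5934 s
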